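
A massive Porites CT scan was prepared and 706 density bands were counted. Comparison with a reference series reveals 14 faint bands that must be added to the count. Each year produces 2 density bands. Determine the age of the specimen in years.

360 years

Adjusted count: 706 + 14 = 720 density bands.
Dividing by 2 density bands per year: 720 / 2 = 360 years.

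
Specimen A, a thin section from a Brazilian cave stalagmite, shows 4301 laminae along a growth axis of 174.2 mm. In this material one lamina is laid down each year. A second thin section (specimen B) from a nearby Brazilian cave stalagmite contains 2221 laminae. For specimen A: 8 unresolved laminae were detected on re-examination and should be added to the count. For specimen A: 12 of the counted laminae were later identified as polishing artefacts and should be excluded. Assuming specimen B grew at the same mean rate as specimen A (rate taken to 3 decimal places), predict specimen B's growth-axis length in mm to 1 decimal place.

Specimen A: after corrections the count is 4301 − 12 + 8 = 4297 laminae.
A: Mean rate = 174.2 mm / 4297 years ≈ 0.041 mm per year.
For B, 0.041 mm/year × 2221 years = 91.1 mm.

91.1 mm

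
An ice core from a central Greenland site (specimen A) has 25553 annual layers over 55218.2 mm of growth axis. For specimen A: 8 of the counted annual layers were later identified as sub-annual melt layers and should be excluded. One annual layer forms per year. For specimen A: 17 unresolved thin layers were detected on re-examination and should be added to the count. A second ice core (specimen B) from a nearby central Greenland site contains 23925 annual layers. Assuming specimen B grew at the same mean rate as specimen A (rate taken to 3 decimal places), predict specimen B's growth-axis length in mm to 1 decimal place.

Specimen A: true annual layer count = 25553 − 8 + 17 = 25562.
A: Extension rate ≈ 55218.2 / 25562 = 2.160 mm/year.
Length of B = 2.160 × 23925 = 51678.0 mm.

51678.0 mm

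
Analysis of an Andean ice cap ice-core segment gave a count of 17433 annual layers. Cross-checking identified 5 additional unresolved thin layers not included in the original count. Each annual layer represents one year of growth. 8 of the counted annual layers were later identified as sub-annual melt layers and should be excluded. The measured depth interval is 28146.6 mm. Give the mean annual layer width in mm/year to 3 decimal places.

Adjusted count: 17433 − 8 + 5 = 17430 annual layers.
Extension rate ≈ 28146.6 / 17430 = 1.615 mm/year.

1.615 mm/year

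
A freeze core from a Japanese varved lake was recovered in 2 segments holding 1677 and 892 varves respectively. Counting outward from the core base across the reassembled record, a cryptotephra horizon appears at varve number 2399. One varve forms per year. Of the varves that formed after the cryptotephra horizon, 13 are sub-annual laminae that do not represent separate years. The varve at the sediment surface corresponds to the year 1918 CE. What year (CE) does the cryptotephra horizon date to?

Total varves = 1677 + 892 = 2569.
Between varve 2399 and the sediment surface there are 2569 − 2399 = 170 varves.
Removing the 13 false varves leaves 170 − 13 = 157 true varves beyond the cryptotephra horizon.
1918 − 157 = 1761 CE.

1761 CE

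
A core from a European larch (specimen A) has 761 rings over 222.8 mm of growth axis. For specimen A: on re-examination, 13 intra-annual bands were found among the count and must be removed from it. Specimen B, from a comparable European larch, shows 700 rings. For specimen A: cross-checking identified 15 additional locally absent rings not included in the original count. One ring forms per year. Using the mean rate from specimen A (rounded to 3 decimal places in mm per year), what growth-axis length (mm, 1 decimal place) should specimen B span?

204.4 mm

Specimen A: true ring count = 761 − 13 + 15 = 763.
A: Extension rate ≈ 222.8 / 763 = 0.292 mm per year.
B's length ≈ 0.292 × 700 = 204.4 mm.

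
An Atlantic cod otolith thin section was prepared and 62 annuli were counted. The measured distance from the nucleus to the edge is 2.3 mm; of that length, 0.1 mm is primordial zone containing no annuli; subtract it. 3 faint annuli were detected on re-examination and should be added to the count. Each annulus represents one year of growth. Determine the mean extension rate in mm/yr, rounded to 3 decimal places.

After corrections the count is 62 + 3 = 65 annuli.
Removing the 0.1 mm offcut leaves 2.3 − 0.1 = 2.2 mm.
Mean rate = 2.2 mm / 65 years ≈ 0.034 mm/yr.

0.034 mm/yr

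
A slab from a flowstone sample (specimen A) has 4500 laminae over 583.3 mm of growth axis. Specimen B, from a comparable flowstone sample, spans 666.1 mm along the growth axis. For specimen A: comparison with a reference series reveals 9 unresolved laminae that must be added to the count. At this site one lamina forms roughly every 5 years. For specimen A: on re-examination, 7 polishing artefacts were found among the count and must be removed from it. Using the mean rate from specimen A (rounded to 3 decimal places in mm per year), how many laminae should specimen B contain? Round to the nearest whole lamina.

5124 laminae

Specimen A: adjusted count: 4500 − 7 + 9 = 4502 laminae.
Specimen A: at 5 years per lamina, 4502 × 5 = 22510 years.
A: Mean rate = 583.3 mm / 22510 years ≈ 0.026 mm per year.
B spans 666.1 / 0.026 = 25619.23 years; at 5 years per lamina that is 25619.23 / 5 ≈ 5124 laminae.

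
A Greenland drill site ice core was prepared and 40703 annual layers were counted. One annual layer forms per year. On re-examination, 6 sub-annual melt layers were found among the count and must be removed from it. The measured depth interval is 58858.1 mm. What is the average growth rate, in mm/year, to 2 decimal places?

True annual layer count = 40703 − 6 = 40697.
Mean rate = 58858.1 mm / 40697 years ≈ 1.45 mm/year.

1.45 mm/year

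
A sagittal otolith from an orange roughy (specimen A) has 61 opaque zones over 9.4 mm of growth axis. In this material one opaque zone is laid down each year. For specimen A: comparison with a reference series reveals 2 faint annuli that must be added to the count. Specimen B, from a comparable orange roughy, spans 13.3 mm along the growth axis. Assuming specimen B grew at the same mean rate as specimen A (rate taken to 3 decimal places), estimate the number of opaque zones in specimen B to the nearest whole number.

89 opaque zones

Specimen A: adjusted count: 61 + 2 = 63 opaque zones.
A: Extension rate ≈ 9.4 / 63 = 0.149 mm per year.
Specimen B: 13.3 mm / 0.149 mm per year = 89.26 years ≈ 89 opaque zones.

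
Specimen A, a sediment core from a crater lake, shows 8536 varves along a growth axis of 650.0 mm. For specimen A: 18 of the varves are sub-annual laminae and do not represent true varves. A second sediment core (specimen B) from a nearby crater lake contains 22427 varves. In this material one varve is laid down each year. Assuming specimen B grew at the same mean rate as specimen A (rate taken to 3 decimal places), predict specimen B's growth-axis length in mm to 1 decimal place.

Specimen A: adjusted count: 8536 − 18 = 8518 varves.
A: Mean rate = 650.0 mm / 8518 years ≈ 0.076 mm/year.
For B, 0.076 mm/year × 22427 years = 1704.5 mm.

1704.5 mm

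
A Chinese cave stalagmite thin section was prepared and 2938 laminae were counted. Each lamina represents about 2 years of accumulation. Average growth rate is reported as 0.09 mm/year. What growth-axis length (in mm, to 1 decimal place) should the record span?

2938 laminae at 2 years each span 2938 × 2 = 5876 years.
Length ≈ 0.09 × 5876 = 528.8 mm.

528.8 mm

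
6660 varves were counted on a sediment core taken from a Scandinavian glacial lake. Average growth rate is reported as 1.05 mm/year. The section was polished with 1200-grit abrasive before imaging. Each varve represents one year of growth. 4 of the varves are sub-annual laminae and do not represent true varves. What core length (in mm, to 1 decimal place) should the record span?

6988.8 mm

Adjusted count: 6660 − 4 = 6656 varves.
Predicted length = 1.05 mm/year × 6656 years = 6988.8 mm.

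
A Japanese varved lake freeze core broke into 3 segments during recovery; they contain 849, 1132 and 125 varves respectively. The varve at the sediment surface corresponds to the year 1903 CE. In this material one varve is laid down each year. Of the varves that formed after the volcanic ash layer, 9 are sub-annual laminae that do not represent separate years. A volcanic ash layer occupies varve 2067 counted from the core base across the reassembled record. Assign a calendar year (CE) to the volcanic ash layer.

1873 CE

Total varves = 849 + 1132 + 125 = 2106.
Between varve 2067 and the sediment surface there are 2106 − 2067 = 39 varves.
Removing the 9 false varves leaves 39 − 9 = 30 true varves beyond the volcanic ash layer.
1903 − 30 = 1873 CE.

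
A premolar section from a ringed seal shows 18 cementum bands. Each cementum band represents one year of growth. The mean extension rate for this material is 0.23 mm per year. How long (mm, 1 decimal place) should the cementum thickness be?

4.1 mm

18 years of growth are recorded.
Length ≈ 0.23 × 18 = 4.1 mm.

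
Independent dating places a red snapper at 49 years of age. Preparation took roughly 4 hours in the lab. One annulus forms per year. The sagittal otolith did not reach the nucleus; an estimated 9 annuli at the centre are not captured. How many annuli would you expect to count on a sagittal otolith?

Expected annuli over 49 years: 49.
49 − 9 missed = 40 annuli expected in the prepared section.

40 annuli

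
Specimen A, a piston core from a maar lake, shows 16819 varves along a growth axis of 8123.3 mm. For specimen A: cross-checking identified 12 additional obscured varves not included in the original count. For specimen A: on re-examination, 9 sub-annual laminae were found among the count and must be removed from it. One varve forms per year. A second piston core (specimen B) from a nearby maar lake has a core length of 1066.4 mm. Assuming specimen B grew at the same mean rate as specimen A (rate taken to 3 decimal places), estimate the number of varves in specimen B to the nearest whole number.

2208 varves

Specimen A: correcting the raw count gives 16819 − 9 + 12 = 16822 true varves.
A: Extension rate ≈ 8123.3 / 16822 = 0.483 mm/yr.
Specimen B: 1066.4 mm / 0.483 mm per year = 2207.87 years ≈ 2208 varves.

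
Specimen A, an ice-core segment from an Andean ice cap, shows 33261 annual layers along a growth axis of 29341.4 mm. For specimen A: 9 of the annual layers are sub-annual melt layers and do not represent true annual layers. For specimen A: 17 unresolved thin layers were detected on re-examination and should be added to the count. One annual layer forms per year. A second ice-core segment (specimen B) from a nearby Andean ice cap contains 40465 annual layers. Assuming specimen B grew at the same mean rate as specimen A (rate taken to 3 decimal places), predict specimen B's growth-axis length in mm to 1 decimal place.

Specimen A: after corrections the count is 33261 − 9 + 17 = 33269 annual layers.
A: Mean rate = 29341.4 mm / 33269 years ≈ 0.882 mm/yr.
B's length ≈ 0.882 × 40465 = 35690.1 mm.

35690.1 mm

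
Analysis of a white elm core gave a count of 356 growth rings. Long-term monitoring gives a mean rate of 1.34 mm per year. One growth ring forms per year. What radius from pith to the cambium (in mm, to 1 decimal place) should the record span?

477.0 mm

356 years of growth are recorded.
Predicted length = 1.34 mm/year × 356 years = 477.0 mm.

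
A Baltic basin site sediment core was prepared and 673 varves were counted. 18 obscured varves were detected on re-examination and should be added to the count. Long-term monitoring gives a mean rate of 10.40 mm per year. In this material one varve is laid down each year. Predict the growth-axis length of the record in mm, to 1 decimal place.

7186.4 mm

True varve count = 673 + 18 = 691.
Predicted length = 10.40 mm/year × 691 years = 7186.4 mm.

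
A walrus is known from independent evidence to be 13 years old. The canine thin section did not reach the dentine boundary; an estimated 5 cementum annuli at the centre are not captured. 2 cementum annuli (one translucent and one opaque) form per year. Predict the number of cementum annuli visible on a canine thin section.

21 cementum annuli

With 2 cementum annuli per year, 13 years would produce 13 × 2 = 26 cementum annuli.
26 − 5 missed = 21 cementum annuli expected in the prepared section.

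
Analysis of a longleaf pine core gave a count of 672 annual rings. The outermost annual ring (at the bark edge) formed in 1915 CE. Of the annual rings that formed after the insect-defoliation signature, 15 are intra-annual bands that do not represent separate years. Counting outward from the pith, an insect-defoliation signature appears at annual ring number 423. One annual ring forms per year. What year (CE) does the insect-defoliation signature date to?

Between annual ring 423 and the bark edge there are 672 − 423 = 249 annual rings.
Removing the 15 false annual rings leaves 249 − 15 = 234 true annual rings beyond the insect-defoliation signature.
The annual ring at the bark edge is 1915 CE, so the insect-defoliation signature dates to 1915 − 234 = 1681 CE.

1681 CE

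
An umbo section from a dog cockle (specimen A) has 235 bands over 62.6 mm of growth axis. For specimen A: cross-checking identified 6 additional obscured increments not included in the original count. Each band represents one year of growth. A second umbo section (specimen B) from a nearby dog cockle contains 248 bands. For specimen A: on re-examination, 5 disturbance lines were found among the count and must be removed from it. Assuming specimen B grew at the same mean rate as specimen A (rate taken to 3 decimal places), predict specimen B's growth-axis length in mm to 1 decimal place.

65.7 mm

Specimen A: true band count = 235 − 5 + 6 = 236.
A: Mean rate = 62.6 mm / 236 years ≈ 0.265 mm/yr.
B's length ≈ 0.265 × 248 = 65.7 mm.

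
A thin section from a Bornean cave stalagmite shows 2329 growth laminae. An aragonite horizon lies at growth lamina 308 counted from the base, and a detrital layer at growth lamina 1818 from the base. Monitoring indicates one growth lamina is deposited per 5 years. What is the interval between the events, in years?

1818 − 308 = 1510 growth laminae lie between the two events.
1510 growth laminae at 5 years each span 1510 × 5 = 7550 years.

7550 years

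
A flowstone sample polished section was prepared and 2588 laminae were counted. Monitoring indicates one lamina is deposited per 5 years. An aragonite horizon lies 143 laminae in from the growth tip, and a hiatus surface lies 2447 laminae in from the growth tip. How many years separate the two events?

11520 yr

Separation: 2447 − 143 = 2304 laminae.
At 5 years per lamina, 2304 × 5 = 11520 years.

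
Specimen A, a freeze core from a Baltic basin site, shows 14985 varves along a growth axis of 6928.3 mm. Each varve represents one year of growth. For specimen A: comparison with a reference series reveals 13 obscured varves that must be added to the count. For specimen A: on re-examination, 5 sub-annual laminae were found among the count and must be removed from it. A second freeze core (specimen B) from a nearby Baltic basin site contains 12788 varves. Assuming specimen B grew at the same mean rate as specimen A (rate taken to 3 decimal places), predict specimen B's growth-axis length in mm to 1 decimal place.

5908.1 mm

Specimen A: correcting the raw count gives 14985 − 5 + 13 = 14993 true varves.
A: 6928.3 mm over 14993 years gives 6928.3 / 14993 ≈ 0.462 mm/year.
For B, 0.462 mm/year × 12788 years = 5908.1 mm.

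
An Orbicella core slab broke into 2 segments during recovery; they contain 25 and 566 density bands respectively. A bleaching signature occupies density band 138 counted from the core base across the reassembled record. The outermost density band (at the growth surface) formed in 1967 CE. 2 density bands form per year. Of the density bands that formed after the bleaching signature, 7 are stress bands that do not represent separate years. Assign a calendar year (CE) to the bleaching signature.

1744 CE

Total density bands = 25 + 566 = 591.
The bleaching signature sits at density band 138 from the core base, so 591 − 138 = 453 density bands formed after it.
Removing the 7 false density bands leaves 453 − 7 = 446 true density bands beyond the bleaching signature.
446 density bands at 2 per year is 446 / 2 = 223 years.
The density band at the growth surface is 1967 CE, so the bleaching signature dates to 1967 − 223 = 1744 CE.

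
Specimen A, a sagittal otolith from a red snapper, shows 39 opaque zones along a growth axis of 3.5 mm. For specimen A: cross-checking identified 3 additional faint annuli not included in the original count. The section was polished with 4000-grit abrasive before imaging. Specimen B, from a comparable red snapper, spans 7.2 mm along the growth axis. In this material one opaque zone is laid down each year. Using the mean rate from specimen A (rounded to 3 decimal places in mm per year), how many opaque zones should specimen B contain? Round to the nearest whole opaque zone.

87 opaque zones

Specimen A: correcting the raw count gives 39 + 3 = 42 true opaque zones.
A: Mean rate = 3.5 mm / 42 years ≈ 0.083 mm per year.
Specimen B: 7.2 mm / 0.083 mm per year = 86.75 years ≈ 87 opaque zones.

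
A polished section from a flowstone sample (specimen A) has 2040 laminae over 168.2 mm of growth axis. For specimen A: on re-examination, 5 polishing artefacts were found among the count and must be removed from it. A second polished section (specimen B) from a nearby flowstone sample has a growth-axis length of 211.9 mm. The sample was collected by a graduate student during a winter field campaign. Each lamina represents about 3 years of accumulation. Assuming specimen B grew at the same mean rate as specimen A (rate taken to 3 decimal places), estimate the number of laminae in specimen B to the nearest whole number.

2523 laminae

Specimen A: after corrections the count is 2040 − 5 = 2035 laminae.
Specimen A: multiplying by 3 years per lamina: 2035 × 3 = 6105 years.
A: 168.2 mm over 6105 years gives 168.2 / 6105 ≈ 0.028 mm/yr.
B spans 211.9 / 0.028 = 7567.86 years; at 3 years per lamina that is 7567.86 / 3 ≈ 2523 laminae.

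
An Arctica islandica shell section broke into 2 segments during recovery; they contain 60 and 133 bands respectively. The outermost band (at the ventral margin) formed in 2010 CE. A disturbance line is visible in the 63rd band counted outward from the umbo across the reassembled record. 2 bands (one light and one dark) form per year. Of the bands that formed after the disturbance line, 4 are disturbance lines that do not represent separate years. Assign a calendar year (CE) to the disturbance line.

1947 CE

Total bands = 60 + 133 = 193.
193 − 63 = 130 bands lie beyond the disturbance line toward the ventral margin.
130 − 4 false = 126 true bands after the disturbance line.
Dividing by 2 bands per year: 126 / 2 = 63 years.
2010 − 63 = 1947 CE.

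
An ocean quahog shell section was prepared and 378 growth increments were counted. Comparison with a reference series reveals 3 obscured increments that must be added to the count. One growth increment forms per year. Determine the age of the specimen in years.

381 yr

After corrections the count is 378 + 3 = 381 growth increments.
One growth increment per year makes the duration 381 years.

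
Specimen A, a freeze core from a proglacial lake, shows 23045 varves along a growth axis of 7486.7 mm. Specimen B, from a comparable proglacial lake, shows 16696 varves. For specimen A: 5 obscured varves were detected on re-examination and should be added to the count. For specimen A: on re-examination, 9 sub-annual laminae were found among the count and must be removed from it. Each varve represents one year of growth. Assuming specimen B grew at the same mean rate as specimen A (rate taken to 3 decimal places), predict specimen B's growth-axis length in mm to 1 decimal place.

Specimen A: adjusted count: 23045 − 9 + 5 = 23041 varves.
A: Extension rate ≈ 7486.7 / 23041 = 0.325 mm/yr.
Length of B = 0.325 × 16696 = 5426.2 mm.

5426.2 mm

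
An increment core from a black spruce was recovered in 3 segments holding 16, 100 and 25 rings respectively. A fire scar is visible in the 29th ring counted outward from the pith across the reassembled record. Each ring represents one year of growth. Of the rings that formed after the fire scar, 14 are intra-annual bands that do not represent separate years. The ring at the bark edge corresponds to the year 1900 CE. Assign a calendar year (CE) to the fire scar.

1802 CE

Total rings = 16 + 100 + 25 = 141.
Between ring 29 and the bark edge there are 141 − 29 = 112 rings.
112 − 14 false = 98 true rings after the fire scar.
The ring at the bark edge is 1900 CE, so the fire scar dates to 1900 − 98 = 1802 CE.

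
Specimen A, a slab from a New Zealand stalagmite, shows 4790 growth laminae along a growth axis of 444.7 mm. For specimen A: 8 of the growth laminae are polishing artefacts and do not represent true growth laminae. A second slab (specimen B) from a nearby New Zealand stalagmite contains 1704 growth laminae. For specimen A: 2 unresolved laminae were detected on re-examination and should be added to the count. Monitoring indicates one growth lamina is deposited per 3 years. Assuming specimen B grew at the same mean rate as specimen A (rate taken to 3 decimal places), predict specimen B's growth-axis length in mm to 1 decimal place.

Specimen A: adjusted count: 4790 − 8 + 2 = 4784 growth laminae.
Specimen A: multiplying by 3 years per growth lamina: 4784 × 3 = 14352 years.
A: Extension rate ≈ 444.7 / 14352 = 0.031 mm per year.
Specimen B: multiplying by 3 years per growth lamina: 1704 × 3 = 5112 years. For B, 0.031 mm/year × 5112 years = 158.5 mm.

158.5 mm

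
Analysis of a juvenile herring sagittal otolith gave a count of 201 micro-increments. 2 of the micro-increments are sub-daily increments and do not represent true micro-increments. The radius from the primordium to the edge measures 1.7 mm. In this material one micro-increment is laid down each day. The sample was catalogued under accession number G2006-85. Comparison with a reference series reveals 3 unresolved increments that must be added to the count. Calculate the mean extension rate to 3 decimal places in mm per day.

0.008 mm per day

Adjusted count: 201 − 2 + 3 = 202 micro-increments.
Mean rate = 1.7 mm / 202 days ≈ 0.008 mm per day.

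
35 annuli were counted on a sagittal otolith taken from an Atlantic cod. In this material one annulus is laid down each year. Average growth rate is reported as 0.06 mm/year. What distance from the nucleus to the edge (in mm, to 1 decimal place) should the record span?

35 years of growth are recorded.
35 years at 0.06 mm/year gives 0.06 × 35 = 2.1 mm.

2.1 mm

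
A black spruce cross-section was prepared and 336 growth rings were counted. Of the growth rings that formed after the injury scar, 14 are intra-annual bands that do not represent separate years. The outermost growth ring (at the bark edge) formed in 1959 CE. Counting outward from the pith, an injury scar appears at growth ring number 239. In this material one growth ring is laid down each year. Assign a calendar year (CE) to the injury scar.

Between growth ring 239 and the bark edge there are 336 − 239 = 97 growth rings.
Removing the 14 false growth rings leaves 97 − 14 = 83 true growth rings beyond the injury scar.
The growth ring at the bark edge is 1959 CE, so the injury scar dates to 1959 − 83 = 1876 CE.

1876 CE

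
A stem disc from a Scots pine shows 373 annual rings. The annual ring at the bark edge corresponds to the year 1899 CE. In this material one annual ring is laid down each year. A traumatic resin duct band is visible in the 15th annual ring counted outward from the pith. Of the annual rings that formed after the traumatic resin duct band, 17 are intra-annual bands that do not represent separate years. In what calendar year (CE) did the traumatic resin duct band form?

1558 CE

373 − 15 = 358 annual rings lie beyond the traumatic resin duct band toward the bark edge.
Excluding 17 false annual rings: 358 − 17 = 341.
1899 − 341 = 1558 CE.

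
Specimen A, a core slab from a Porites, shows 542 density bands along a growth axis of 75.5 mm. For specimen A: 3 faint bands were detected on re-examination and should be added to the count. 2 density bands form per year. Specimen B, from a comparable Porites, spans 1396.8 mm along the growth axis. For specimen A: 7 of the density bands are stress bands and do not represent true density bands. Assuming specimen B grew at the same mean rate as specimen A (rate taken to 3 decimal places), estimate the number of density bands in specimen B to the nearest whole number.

Specimen A: correcting the raw count gives 542 − 7 + 3 = 538 true density bands.
Specimen A: 538 density bands at 2 per year is 538 / 2 = 269 years.
A: Extension rate ≈ 75.5 / 269 = 0.281 mm per year.
For B, 1396.8 / 0.281 = 4970.82 years; at 2 density bands per year that is 4970.82 × 2 ≈ 9942 density bands.

9942 density bands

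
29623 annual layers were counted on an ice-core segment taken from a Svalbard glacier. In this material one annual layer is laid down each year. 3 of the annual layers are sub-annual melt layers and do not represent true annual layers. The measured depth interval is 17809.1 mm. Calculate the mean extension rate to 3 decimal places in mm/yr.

0.601 mm/yr

True annual layer count = 29623 − 3 = 29620.
Mean rate = 17809.1 mm / 29620 years ≈ 0.601 mm/yr.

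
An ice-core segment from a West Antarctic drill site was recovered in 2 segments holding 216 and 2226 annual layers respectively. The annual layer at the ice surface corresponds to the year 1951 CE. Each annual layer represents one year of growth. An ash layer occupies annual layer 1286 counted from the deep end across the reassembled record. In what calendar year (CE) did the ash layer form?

Total annual layers = 216 + 2226 = 2442.
2442 − 1286 = 1156 annual layers lie beyond the ash layer toward the ice surface.
The annual layer at the ice surface is 1951 CE, so the ash layer dates to 1951 − 1156 = 795 CE.

795 CE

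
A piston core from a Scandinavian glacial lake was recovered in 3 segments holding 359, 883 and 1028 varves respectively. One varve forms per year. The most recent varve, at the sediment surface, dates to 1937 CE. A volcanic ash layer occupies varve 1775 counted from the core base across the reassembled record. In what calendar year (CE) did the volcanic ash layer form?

Total varves = 359 + 883 + 1028 = 2270.
Between varve 1775 and the sediment surface there are 2270 − 1775 = 495 varves.
The varve at the sediment surface is 1937 CE, so the volcanic ash layer dates to 1937 − 495 = 1442 CE.

1442 CE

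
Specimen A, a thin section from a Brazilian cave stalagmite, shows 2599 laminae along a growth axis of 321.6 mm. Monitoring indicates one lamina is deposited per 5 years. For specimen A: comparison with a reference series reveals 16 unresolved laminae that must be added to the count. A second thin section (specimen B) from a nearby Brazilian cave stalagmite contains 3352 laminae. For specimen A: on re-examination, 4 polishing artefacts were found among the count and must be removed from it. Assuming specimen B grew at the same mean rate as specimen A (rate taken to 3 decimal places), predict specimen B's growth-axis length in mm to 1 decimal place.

419.0 mm

Specimen A: adjusted count: 2599 − 4 + 16 = 2611 laminae.
Specimen A: multiplying by 5 years per lamina: 2611 × 5 = 13055 years.
A: Mean rate = 321.6 mm / 13055 years ≈ 0.025 mm per year.
Specimen B: 3352 laminae at 5 years each span 3352 × 5 = 16760 years. For B, 0.025 mm/year × 16760 years = 419.0 mm.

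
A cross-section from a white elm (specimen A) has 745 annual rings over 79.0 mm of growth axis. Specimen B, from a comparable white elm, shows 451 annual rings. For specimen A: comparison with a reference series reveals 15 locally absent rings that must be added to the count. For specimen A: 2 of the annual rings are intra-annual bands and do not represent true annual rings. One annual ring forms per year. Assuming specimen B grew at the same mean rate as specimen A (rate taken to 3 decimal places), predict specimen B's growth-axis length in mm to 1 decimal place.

46.9 mm

Specimen A: correcting the raw count gives 745 − 2 + 15 = 758 true annual rings.
A: Mean rate = 79.0 mm / 758 years ≈ 0.104 mm/year.
Length of B = 0.104 × 451 = 46.9 mm.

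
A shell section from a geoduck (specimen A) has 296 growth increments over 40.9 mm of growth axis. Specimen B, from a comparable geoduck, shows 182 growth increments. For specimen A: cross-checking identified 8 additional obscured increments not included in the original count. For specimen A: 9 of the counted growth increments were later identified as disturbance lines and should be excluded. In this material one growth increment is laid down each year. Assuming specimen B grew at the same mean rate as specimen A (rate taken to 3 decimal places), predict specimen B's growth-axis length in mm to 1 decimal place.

Specimen A: after corrections the count is 296 − 9 + 8 = 295 growth increments.
A: Extension rate ≈ 40.9 / 295 = 0.139 mm per year.
Length of B = 0.139 × 182 = 25.3 mm.

25.3 mm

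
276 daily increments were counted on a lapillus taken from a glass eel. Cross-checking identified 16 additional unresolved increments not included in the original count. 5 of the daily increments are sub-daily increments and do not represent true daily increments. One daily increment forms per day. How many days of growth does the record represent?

After corrections the count is 276 − 5 + 16 = 287 daily increments.
With a one-to-one daily increment periodicity this is 287 days.

287 days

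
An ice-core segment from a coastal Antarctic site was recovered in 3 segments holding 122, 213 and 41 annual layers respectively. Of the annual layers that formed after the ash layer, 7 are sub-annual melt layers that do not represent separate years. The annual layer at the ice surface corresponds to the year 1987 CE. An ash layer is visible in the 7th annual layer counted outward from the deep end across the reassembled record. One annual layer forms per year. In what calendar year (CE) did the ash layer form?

1625 CE

Total annual layers = 122 + 213 + 41 = 376.
The ash layer sits at annual layer 7 from the deep end, so 376 − 7 = 369 annual layers formed after it.
Excluding 7 false annual layers: 369 − 7 = 362.
Counting back 362 years from 1987 CE places the ash layer in 1987 − 362 = 1625 CE.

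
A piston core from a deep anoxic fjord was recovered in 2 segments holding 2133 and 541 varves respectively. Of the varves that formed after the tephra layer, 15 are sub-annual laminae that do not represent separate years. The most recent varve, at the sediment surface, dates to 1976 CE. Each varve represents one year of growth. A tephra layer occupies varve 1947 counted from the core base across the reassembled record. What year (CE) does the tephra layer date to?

1264 CE

Total varves = 2133 + 541 = 2674.
2674 − 1947 = 727 varves lie beyond the tephra layer toward the sediment surface.
Removing the 15 false varves leaves 727 − 15 = 712 true varves beyond the tephra layer.
The varve at the sediment surface is 1976 CE, so the tephra layer dates to 1976 − 712 = 1264 CE.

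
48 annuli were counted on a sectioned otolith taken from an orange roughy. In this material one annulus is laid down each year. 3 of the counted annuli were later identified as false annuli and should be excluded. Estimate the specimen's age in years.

Adjusted count: 48 − 3 = 45 annuli.
One annulus per year makes the duration 45 years.

45 yr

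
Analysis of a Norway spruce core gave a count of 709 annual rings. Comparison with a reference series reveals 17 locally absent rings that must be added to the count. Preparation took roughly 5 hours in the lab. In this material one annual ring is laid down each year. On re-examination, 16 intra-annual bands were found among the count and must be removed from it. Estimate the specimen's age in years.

Correcting the raw count gives 709 − 16 + 17 = 710 true annual rings.
At one annual ring per year, that is 710 years.

710 years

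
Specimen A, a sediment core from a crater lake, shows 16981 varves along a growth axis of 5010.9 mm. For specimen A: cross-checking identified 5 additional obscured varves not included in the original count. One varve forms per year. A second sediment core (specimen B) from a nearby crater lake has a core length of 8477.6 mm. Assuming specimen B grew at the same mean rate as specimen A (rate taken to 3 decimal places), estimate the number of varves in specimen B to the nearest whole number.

28738 varves

Specimen A: after corrections the count is 16981 + 5 = 16986 varves.
A: 5010.9 mm over 16986 years gives 5010.9 / 16986 ≈ 0.295 mm per year.
Specimen B: 8477.6 mm / 0.295 mm per year = 28737.63 years ≈ 28738 varves.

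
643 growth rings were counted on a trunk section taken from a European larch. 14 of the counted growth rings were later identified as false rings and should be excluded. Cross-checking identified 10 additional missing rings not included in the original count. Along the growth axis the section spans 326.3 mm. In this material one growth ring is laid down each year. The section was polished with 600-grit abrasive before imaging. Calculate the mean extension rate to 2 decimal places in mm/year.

0.51 mm/year

After corrections the count is 643 − 14 + 10 = 639 growth rings.
Mean rate = 326.3 mm / 639 years ≈ 0.51 mm/year.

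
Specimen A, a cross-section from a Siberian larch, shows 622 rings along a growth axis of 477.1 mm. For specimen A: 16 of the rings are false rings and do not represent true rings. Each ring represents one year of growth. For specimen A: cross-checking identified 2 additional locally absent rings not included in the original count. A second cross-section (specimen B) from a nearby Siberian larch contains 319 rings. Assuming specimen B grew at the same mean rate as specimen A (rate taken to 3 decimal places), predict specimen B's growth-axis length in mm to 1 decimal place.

Specimen A: after corrections the count is 622 − 16 + 2 = 608 rings.
A: 477.1 mm over 608 years gives 477.1 / 608 ≈ 0.785 mm/year.
B's length ≈ 0.785 × 319 = 250.4 mm.

250.4 mm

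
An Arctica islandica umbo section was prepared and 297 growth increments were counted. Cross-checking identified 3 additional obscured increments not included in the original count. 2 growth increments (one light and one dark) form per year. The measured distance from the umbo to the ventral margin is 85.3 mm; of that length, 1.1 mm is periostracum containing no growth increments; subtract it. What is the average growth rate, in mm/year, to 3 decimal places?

0.561 mm/year

Correcting the raw count gives 297 + 3 = 300 true growth increments.
With 2 growth increments per year, 300 / 2 = 150 years.
Net length = 85.3 − 1.1 = 84.2 mm.
Extension rate ≈ 84.2 / 150 = 0.561 mm/year.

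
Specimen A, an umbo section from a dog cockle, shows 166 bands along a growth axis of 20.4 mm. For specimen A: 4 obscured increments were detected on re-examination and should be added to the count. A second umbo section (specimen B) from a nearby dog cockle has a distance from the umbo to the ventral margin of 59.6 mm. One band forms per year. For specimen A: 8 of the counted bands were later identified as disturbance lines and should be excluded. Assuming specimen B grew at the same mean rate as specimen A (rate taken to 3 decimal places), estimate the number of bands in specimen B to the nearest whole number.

Specimen A: after corrections the count is 166 − 8 + 4 = 162 bands.
A: Mean rate = 20.4 mm / 162 years ≈ 0.126 mm/yr.
For B, 59.6 / 0.126 = 473.02 years ≈ 473 bands.

473 bands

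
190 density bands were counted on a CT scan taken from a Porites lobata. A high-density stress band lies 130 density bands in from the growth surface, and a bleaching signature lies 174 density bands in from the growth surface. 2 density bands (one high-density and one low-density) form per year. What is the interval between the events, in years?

174 − 130 = 44 density bands lie between the two events.
With 2 density bands per year, 44 / 2 = 22 years.

22 yr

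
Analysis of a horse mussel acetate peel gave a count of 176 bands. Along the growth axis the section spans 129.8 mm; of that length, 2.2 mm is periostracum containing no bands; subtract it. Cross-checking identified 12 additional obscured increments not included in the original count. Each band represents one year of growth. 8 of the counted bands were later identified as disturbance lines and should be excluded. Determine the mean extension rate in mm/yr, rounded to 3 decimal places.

After corrections the count is 176 − 8 + 12 = 180 bands.
Net length = 129.8 − 2.2 = 127.6 mm.
Mean rate = 127.6 mm / 180 years ≈ 0.709 mm/yr.

0.709 mm/yr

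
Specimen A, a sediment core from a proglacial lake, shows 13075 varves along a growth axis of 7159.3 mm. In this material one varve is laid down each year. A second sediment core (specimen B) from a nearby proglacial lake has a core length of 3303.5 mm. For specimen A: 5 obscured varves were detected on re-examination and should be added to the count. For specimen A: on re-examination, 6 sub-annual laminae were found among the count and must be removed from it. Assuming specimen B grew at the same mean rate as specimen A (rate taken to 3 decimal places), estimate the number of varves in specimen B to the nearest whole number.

Specimen A: correcting the raw count gives 13075 − 6 + 5 = 13074 true varves.
A: Mean rate = 7159.3 mm / 13074 years ≈ 0.548 mm/year.
Specimen B: 3303.5 mm / 0.548 mm per year = 6028.28 years ≈ 6028 varves.

6028 varves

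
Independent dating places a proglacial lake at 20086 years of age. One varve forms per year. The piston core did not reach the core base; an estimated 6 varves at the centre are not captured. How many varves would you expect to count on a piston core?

At one varve per year, 20086 years correspond to 20086 varves.
20086 − 6 missed = 20080 varves expected in the prepared section.

20080 varves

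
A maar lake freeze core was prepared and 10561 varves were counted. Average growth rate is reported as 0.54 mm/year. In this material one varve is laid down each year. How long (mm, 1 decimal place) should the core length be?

10561 years of growth are recorded.
Predicted length = 0.54 mm/year × 10561 years = 5702.9 mm.

5702.9 mm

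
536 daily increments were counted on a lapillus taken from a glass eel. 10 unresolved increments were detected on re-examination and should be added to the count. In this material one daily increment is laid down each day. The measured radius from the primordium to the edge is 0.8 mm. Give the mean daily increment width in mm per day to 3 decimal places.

Correcting the raw count gives 536 + 10 = 546 true daily increments.
0.8 mm over 546 days gives 0.8 / 546 ≈ 0.001 mm per day.

0.001 mm per day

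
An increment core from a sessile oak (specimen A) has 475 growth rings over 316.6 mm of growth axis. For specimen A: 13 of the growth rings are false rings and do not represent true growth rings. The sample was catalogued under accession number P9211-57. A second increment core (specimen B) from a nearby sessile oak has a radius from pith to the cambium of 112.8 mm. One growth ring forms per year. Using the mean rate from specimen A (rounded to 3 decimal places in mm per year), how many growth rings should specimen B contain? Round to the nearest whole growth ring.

Specimen A: true growth ring count = 475 − 13 = 462.
A: Extension rate ≈ 316.6 / 462 = 0.685 mm per year.
For B, 112.8 / 0.685 = 164.67 years ≈ 165 growth rings.

165 growth rings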